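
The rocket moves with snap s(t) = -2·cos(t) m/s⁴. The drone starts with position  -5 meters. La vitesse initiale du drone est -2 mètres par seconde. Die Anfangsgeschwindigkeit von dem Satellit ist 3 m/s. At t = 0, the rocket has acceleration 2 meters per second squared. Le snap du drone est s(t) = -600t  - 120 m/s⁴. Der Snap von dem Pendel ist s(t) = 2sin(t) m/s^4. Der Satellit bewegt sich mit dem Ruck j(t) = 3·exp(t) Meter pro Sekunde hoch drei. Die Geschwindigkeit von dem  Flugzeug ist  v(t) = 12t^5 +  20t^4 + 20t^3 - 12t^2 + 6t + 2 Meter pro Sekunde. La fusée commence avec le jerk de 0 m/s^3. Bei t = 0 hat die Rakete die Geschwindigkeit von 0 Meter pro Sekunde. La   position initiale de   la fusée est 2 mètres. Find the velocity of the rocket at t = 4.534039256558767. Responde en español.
Debemos encontrar la integral de nuestra ecuación del snap s(t) = -2·cos(t) 3 veces. Tomando ∫s(t)dt y aplicando j(0) = 0, encontramos j(t) = -2·sin(t). Tomando ∫j(t)dt y aplicando a(0) = 2, encontramos a(t) = 2·cos(t). La antiderivada de la aceleración es la velocidad. Usando v(0) = 0, obtenemos v(t) = 2·sin(t). Usando v(t) = 2·sin(t) y sustituyendo t = 4.534039256558767, encontramos v = -1.96827560237642.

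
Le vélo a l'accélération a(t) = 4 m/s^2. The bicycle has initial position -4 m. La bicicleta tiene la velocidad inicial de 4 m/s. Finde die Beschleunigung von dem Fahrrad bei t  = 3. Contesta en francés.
En utilisant a(t) = 4 et en substituant t = 3, nous trouvons a = 4.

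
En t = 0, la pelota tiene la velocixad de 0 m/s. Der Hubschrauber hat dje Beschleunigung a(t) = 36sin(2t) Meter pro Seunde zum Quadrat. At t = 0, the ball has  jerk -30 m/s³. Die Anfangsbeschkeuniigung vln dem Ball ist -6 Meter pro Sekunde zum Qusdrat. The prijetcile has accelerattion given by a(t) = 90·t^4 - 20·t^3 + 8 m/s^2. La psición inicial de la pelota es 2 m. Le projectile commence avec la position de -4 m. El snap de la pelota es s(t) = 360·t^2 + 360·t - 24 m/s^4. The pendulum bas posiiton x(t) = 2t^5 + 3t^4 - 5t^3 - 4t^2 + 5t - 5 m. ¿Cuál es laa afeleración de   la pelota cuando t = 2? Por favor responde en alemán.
Wir müssen unsere Gleichung für den Snap s(t) = 360·t^2 + 360·t - 24 2-mal integrieren. Mit ∫s(t)dt und Anwendung von j(0) = -30, finden wir j(t) = 120·t^3 + 180·t^2 - 24·t - 30. Durch Integration von dem Ruck und Verwendung der Anfangsbedingung a(0) = -6, erhalten wir a(t) = 30·t^4 + 60·t^3 - 12·t^2 - 30·t - 6. Aus der Gleichung für die Beschleunigung a(t) = 30·t^4 + 60·t^3 - 12·t^2 - 30·t - 6, setzen wir t = 2 ein und erhalten a = 846.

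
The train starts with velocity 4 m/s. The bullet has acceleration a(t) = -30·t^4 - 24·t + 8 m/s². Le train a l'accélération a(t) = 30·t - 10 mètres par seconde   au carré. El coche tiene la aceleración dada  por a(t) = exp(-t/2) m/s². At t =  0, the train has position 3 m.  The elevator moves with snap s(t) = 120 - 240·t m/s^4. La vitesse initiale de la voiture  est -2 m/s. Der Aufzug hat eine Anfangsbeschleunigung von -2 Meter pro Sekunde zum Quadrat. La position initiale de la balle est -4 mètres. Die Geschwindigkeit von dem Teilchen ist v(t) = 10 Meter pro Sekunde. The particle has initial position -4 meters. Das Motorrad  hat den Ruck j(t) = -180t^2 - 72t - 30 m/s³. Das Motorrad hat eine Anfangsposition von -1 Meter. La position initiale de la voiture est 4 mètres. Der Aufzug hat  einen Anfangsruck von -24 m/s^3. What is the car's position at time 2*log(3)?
We need to integrate our acceleration equation a(t) = exp(-t/2) 2 times. The integral of acceleration is velocity. Using v(0) = -2, we get v(t) = -2·exp(-t/2). Finding the antiderivative of v(t) and using x(0) = 4: x(t) = 4·exp(-t/2). We have position x(t) = 4·exp(-t/2). Substituting t = 2*log(3): x(2*log(3)) = 4/3.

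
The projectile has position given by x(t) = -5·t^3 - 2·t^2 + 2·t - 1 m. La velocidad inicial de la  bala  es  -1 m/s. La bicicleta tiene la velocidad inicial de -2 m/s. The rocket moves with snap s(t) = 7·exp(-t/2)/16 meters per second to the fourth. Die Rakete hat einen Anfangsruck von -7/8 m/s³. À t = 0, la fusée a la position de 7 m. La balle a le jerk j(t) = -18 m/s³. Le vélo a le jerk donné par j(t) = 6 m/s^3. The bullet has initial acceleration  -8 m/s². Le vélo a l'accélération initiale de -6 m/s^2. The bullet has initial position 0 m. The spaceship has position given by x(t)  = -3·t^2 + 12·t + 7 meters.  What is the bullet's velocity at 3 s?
Starting from jerk j(t) = -18, we take 2 integrals. The antiderivative of jerk is acceleration. Using a(0) = -8, we get a(t) = -18·t - 8. Integrating acceleration and using the initial condition v(0) = -1, we get v(t) = -9·t^2 - 8·t - 1. We have velocity v(t) = -9·t^2 - 8·t - 1. Substituting t = 3: v(3) = -106.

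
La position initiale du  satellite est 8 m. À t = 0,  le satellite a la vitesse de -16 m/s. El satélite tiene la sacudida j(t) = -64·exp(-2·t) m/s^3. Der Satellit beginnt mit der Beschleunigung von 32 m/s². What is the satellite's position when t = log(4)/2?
Starting from jerk j(t) = -64·exp(-2·t), we take 3 integrals. The antiderivative of jerk is acceleration. Using a(0) = 32, we get a(t) = 32·exp(-2·t). The antiderivative of acceleration is velocity. Using v(0) = -16, we get v(t) = -16·exp(-2·t). Taking ∫v(t)dt and applying x(0) = 8, we find x(t) = 8·exp(-2·t). From the given position equation x(t) = 8·exp(-2·t), we substitute t = log(4)/2 to get x = 2.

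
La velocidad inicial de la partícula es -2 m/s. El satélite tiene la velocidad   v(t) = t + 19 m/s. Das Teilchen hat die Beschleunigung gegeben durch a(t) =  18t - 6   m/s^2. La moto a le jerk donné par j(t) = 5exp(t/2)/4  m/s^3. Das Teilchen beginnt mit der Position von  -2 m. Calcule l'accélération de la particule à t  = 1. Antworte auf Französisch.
Nous avons l'accélération a(t) = 18·t - 6. En substituant t = 1: a(1) = 12.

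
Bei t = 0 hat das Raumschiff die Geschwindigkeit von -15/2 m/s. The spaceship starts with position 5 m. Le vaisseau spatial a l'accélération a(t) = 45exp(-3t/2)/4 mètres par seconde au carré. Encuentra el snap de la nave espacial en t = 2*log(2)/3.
Debemos derivar nuestra ecuación de la aceleración a(t) = 45·exp(-3·t/2)/4 2 veces. Tomando d/dt de a(t), encontramos j(t) = -135·exp(-3·t/2)/8. Tomando d/dt de j(t), encontramos s(t) = 405·exp(-3·t/2)/16. De la ecuación del snap s(t) = 405·exp(-3·t/2)/16, sustituimos t = 2*log(2)/3 para obtener s = 405/32.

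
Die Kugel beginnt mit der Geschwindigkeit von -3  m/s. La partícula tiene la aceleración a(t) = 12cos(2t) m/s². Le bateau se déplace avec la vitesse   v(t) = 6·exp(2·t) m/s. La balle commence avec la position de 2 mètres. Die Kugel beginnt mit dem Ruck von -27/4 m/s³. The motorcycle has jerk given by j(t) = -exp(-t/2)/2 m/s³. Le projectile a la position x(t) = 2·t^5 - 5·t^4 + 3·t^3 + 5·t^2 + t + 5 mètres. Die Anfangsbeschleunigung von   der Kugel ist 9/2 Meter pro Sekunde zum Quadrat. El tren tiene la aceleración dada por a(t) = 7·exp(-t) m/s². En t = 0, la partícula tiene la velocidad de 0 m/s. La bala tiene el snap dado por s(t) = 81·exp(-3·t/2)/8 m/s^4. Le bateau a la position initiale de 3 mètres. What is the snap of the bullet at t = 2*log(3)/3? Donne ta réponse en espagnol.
Usando s(t) = 81·exp(-3·t/2)/8 y sustituyendo t = 2*log(3)/3, encontramos s = 27/8.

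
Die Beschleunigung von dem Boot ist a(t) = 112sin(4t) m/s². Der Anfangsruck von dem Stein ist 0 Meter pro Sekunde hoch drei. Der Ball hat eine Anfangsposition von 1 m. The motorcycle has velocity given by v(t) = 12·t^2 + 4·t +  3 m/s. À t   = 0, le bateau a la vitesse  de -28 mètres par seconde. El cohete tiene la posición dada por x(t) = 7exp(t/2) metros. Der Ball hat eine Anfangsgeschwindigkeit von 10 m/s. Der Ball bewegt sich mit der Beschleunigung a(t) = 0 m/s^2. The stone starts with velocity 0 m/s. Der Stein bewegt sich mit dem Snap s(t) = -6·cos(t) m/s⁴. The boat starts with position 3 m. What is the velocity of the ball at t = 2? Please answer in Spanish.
Partiendo de la aceleración a(t) = 0, tomamos 1 integral. La integral de la aceleración, con v(0) = 10, da la velocidad: v(t) = 10. Usando v(t) = 10 y sustituyendo t = 2, encontramos v = 10.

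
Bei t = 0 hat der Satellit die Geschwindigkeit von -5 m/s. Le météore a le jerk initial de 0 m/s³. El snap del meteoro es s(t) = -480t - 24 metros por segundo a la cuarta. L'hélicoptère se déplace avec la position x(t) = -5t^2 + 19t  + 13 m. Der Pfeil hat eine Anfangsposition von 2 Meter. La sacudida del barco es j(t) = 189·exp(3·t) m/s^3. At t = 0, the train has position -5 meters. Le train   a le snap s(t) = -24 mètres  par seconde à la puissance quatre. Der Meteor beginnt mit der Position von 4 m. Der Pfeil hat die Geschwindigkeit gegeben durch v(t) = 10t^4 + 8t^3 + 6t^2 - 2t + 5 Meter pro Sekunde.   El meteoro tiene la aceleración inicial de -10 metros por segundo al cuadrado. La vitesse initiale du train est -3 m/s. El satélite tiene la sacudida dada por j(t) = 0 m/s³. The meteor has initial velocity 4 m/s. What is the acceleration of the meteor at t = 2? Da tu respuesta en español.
Partiendo del snap s(t) = -480·t - 24, tomamos 2 antiderivadas. Tomando ∫s(t)dt y aplicando j(0) = 0, encontramos j(t) = 24·t·(-10·t - 1). La antiderivada de la sacudida es la aceleración. Usando a(0) = -10, obtenemos a(t) = -80·t^3 - 12·t^2 - 10. De la ecuación de la aceleración a(t) = -80·t^3 - 12·t^2 - 10, sustituimos t = 2 para obtener a = -698.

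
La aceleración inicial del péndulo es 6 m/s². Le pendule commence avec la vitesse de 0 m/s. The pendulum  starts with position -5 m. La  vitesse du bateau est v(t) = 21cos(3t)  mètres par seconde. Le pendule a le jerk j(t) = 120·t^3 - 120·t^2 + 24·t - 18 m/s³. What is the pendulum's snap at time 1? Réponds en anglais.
To solve this, we need to take 1 derivative of our jerk equation j(t) = 120·t^3 - 120·t^2 + 24·t - 18. Differentiating jerk, we get snap: s(t) = 360·t^2 - 240·t + 24. From the given snap equation s(t) = 360·t^2 - 240·t + 24, we substitute t = 1 to get s = 144.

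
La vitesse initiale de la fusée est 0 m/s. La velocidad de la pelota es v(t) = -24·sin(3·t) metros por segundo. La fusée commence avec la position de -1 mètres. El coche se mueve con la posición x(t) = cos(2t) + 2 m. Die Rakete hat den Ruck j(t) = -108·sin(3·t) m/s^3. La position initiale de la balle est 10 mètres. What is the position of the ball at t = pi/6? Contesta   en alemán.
Ausgehend von der Geschwindigkeit v(t) = -24·sin(3·t), nehmen wir 1 Stammfunktion. Die Stammfunktion von der Geschwindigkeit ist die Position. Mit x(0) = 10 erhalten wir x(t) = 8·cos(3·t) + 2. Mit x(t) = 8·cos(3·t) + 2 und Einsetzen von t = pi/6, finden wir x = 2.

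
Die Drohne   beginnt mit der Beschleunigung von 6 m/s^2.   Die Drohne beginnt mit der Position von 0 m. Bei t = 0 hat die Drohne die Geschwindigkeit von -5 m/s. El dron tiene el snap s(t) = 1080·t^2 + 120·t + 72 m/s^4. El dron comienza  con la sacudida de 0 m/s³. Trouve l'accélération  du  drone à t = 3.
Nous devons intégrer notre équation du snap s(t) = 1080·t^2 + 120·t + 72 2 fois. En intégrant le snap et en utilisant la condition initiale j(0) = 0, nous obtenons j(t) = 12·t·(30·t^2 + 5·t + 6). La primitive du jerk est l'accélération. En utilisant a(0) = 6, nous obtenons a(t) = 90·t^4 + 20·t^3 + 36·t^2 + 6. Nous avons l'accélération a(t) = 90·t^4 + 20·t^3 + 36·t^2 + 6. En substituant t = 3: a(3) = 8160.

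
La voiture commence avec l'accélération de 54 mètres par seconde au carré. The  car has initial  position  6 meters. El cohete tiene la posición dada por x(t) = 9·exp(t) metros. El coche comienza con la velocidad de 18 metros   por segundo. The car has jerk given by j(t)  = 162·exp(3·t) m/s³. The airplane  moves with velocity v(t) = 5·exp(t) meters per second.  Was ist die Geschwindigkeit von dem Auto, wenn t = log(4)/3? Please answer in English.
We need to integrate our jerk equation j(t) = 162·exp(3·t) 2 times. Finding the antiderivative of j(t) and using a(0) = 54: a(t) = 54·exp(3·t). The integral of acceleration, with v(0) = 18, gives velocity: v(t) = 18·exp(3·t). We have velocity v(t) = 18·exp(3·t). Substituting t = log(4)/3: v(log(4)/3) = 72.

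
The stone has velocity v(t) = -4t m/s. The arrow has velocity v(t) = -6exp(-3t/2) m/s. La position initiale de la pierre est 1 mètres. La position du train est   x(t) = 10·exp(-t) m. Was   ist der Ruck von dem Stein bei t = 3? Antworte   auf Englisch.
Starting from velocity v(t) = -4·t, we take 2 derivatives. Differentiating velocity, we get acceleration: a(t) = -4. The derivative of acceleration gives jerk: j(t) = 0. We have jerk j(t) = 0. Substituting t = 3: j(3) = 0.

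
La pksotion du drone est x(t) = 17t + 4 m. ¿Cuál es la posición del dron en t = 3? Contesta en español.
Usando x(t) = 17·t + 4 y sustituyendo t = 3, encontramos x = 55.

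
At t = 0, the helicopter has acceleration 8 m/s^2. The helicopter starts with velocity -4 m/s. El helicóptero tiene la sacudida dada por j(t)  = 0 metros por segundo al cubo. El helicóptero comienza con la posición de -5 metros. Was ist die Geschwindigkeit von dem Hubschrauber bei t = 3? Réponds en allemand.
Wir müssen unsere Gleichung für den Ruck j(t) = 0 2-mal integrieren. Mit ∫j(t)dt und Anwendung von a(0) = 8, finden wir a(t) = 8. Das Integral von der Beschleunigung ist die Geschwindigkeit. Mit v(0) = -4 erhalten wir v(t) = 8·t - 4. Wir haben die Geschwindigkeit v(t) = 8·t - 4. Durch Einsetzen von t = 3: v(3) = 20.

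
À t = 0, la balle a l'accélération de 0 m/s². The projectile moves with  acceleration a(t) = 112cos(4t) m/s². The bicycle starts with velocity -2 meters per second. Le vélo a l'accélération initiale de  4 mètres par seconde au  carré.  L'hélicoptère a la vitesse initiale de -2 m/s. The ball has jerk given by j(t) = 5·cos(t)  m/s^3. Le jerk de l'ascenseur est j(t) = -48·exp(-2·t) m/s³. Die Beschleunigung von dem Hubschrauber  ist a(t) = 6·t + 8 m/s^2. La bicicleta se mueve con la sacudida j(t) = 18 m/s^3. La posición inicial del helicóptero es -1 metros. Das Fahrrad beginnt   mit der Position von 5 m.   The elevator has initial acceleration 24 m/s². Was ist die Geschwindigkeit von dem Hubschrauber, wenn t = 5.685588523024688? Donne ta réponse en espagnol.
Debemos encontrar la antiderivada de nuestra ecuación de la aceleración a(t) = 6·t + 8 1 vez. Integrando la aceleración y usando la condición inicial v(0) = -2, obtenemos v(t) = 3·t^2 + 8·t - 2. Tenemos la velocidad v(t) = 3·t^2 + 8·t - 2. Sustituyendo t = 5.685588523024688: v(5.685588523024688) = 140.462458743648.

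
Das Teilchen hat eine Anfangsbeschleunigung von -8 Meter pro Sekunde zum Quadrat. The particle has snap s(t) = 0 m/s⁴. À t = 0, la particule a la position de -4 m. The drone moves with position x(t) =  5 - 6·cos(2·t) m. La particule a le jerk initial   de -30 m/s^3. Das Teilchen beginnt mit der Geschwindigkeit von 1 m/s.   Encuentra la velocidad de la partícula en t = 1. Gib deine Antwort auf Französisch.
Nous devons trouver l'intégrale de notre équation du snap s(t) = 0 3 fois. L'intégrale du snap, avec j(0) = -30, donne le jerk: j(t) = -30. L'intégrale du jerk est l'accélération. En utilisant a(0) = -8, nous obtenons a(t) = -30·t - 8. En intégrant l'accélération et en utilisant la condition initiale v(0) = 1, nous obtenons v(t) = -15·t^2 - 8·t + 1. Nous avons la vitesse v(t) = -15·t^2 - 8·t + 1. En substituant t = 1: v(1) = -22.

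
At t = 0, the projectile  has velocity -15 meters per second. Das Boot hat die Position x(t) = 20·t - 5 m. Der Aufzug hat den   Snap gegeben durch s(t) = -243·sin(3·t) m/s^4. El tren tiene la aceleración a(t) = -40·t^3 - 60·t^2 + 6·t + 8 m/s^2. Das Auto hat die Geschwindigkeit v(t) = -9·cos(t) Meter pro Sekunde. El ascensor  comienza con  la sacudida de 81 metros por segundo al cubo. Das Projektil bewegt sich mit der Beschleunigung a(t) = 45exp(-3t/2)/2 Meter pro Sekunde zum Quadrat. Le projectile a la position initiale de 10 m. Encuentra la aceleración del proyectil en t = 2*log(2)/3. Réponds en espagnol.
Tenemos la aceleración a(t) = 45·exp(-3·t/2)/2. Sustituyendo t = 2*log(2)/3: a(2*log(2)/3) = 45/4.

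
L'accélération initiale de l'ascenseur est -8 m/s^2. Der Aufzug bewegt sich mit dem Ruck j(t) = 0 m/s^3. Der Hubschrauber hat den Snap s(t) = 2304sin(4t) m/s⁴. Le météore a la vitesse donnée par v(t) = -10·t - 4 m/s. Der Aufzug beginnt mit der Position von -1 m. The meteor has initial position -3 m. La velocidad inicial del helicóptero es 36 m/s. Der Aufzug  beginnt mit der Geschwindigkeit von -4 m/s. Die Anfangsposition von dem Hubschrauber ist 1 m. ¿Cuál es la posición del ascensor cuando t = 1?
Debemos encontrar la integral de nuestra ecuación de la sacudida j(t) = 0 3 veces. La antiderivada de la sacudida es la aceleración. Usando a(0) = -8, obtenemos a(t) = -8. Integrando la aceleración y usando la condición inicial v(0) = -4, obtenemos v(t) = -8·t - 4. Tomando ∫v(t)dt y aplicando x(0) = -1, encontramos x(t) = -4·t^2 - 4·t - 1. Usando x(t) = -4·t^2 - 4·t - 1 y sustituyendo t = 1, encontramos x = -9.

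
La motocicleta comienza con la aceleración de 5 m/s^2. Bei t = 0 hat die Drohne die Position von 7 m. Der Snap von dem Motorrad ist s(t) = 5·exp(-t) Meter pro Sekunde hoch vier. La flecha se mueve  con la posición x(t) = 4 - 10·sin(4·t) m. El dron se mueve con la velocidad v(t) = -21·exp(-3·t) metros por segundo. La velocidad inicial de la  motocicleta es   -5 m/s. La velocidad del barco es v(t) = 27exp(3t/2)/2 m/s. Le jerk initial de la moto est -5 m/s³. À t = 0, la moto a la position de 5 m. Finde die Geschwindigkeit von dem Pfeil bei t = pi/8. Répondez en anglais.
Starting from position x(t) = 4 - 10·sin(4·t), we take 1 derivative. The derivative of position gives velocity: v(t) = -40·cos(4·t). We have velocity v(t) = -40·cos(4·t). Substituting t = pi/8: v(pi/8) = 0.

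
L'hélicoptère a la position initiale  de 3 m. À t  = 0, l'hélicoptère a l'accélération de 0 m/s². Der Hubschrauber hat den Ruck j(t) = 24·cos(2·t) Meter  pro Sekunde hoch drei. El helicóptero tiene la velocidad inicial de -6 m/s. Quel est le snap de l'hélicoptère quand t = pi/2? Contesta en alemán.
Um dies zu lösen, müssen wir 1 Ableitung unserer Gleichung für den Ruck j(t) = 24·cos(2·t) nehmen. Mit d/dt von j(t) finden wir s(t) = -48·sin(2·t). Aus der Gleichung für den Snap s(t) = -48·sin(2·t), setzen wir t = pi/2 ein und erhalten s = 0.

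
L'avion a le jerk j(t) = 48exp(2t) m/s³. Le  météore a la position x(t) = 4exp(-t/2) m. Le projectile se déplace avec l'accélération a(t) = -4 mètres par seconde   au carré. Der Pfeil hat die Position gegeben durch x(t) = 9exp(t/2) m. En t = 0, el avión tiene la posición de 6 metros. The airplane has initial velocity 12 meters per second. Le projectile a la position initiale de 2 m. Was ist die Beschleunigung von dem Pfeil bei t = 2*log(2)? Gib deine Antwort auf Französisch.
En partant de la position x(t) = 9·exp(t/2), nous prenons 2 dérivées. En prenant d/dt de x(t), nous trouvons v(t) = 9·exp(t/2)/2. La dérivée de la vitesse donne l'accélération: a(t) = 9·exp(t/2)/4. De l'équation de l'accélération a(t) = 9·exp(t/2)/4, nous substituons t = 2*log(2) pour obtenir a = 9/2.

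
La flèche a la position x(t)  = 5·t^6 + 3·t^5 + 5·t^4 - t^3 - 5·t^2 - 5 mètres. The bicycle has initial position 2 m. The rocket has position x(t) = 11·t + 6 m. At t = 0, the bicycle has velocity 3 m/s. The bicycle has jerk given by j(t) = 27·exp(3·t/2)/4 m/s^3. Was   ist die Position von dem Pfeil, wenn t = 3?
Mit x(t) = 5·t^6 + 3·t^5 + 5·t^4 - t^3 - 5·t^2 - 5 und Einsetzen von t = 3, finden wir x = 4702.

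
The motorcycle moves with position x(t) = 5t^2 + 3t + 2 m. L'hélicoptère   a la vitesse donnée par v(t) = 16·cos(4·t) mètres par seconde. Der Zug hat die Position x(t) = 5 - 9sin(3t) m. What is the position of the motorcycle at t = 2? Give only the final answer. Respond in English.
The position at t = 2 is x = 28.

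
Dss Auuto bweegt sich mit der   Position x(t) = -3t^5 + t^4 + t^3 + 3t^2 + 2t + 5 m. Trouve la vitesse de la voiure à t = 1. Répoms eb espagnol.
Para resolver esto, necesitamos tomar 1 derivada de nuestra ecuación de la posición x(t) = -3·t^5 + t^4 + t^3 + 3·t^2 + 2·t + 5. La derivada de la posición da la velocidad: v(t) = -15·t^4 + 4·t^3 + 3·t^2 + 6·t + 2. Tenemos la velocidad v(t) = -15·t^4 + 4·t^3 + 3·t^2 + 6·t + 2. Sustituyendo t = 1: v(1) = 0.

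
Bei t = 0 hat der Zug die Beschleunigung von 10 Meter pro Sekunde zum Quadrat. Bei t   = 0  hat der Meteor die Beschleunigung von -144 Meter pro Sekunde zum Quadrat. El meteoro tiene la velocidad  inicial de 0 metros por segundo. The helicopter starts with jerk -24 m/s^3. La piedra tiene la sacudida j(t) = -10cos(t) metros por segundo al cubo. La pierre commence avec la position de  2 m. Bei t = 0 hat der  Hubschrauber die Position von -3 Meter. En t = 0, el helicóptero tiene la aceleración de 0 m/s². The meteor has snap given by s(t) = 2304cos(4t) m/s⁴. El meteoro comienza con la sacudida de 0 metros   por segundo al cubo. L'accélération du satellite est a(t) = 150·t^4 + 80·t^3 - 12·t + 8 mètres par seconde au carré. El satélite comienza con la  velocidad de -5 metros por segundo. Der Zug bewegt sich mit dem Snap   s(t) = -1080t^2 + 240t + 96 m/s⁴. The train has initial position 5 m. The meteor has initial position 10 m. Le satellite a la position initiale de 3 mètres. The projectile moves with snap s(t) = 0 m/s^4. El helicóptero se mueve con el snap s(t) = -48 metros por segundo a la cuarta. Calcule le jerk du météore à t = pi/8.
Pour résoudre ceci, nous devons prendre 1 intégrale de notre équation du snap s(t) = 2304·cos(4·t). L'intégrale du snap est le jerk. En utilisant j(0) = 0, nous obtenons j(t) = 576·sin(4·t). Nous avons le jerk j(t) = 576·sin(4·t). En substituant t = pi/8: j(pi/8) = 576.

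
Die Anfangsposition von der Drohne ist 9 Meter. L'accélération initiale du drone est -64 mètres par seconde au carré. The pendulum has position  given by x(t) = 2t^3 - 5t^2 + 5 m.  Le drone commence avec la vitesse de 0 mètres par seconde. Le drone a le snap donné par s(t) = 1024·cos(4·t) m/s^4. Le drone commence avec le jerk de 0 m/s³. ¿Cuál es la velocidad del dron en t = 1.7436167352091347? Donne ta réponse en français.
Pour résoudre ceci, nous devons prendre 3 primitives de notre équation du snap s(t) = 1024·cos(4·t). La primitive du snap, avec j(0) = 0, donne le jerk: j(t) = 256·sin(4·t). L'intégrale du jerk, avec a(0) = -64, donne l'accélération: a(t) = -64·cos(4·t). En intégrant l'accélération et en utilisant la condition initiale v(0) = 0, nous obtenons v(t) = -16·sin(4·t). En utilisant v(t) = -16·sin(4·t) et en substituant t = 1.7436167352091347, nous trouvons v = -10.2004018243022.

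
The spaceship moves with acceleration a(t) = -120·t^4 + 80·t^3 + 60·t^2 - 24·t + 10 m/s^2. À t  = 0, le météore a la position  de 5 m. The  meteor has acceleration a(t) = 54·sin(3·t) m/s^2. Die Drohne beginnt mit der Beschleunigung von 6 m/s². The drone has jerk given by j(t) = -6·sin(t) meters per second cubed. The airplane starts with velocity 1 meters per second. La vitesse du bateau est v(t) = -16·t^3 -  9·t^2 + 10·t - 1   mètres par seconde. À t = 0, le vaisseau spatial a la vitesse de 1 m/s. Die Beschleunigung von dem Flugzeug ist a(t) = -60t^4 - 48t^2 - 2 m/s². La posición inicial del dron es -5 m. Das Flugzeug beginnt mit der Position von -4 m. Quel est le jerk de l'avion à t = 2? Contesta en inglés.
To solve this, we need to take 1 derivative of our acceleration equation a(t) = -60·t^4 - 48·t^2 - 2. The derivative of acceleration gives jerk: j(t) = -240·t^3 - 96·t. From the given jerk equation j(t) = -240·t^3 - 96·t, we substitute t = 2 to get j = -2112.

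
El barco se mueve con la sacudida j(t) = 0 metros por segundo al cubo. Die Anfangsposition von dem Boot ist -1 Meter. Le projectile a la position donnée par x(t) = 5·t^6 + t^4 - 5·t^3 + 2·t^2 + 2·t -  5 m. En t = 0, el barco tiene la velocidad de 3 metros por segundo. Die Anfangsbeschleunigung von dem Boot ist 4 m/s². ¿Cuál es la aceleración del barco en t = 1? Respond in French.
En partant du jerk j(t) = 0, nous prenons 1 intégrale. En intégrant le jerk et en utilisant la condition initiale a(0) = 4, nous obtenons a(t) = 4. Nous avons l'accélération a(t) = 4. En substituant t = 1: a(1) = 4.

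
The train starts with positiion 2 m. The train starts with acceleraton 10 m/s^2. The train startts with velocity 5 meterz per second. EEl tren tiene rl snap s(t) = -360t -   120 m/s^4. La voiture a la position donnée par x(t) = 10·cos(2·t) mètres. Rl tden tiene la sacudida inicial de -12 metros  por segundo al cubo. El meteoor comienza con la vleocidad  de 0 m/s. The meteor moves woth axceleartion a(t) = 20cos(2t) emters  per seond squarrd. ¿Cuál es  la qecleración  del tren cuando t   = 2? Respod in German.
Wir müssen die Stammfunktion unserer Gleichung für den Snap s(t) = -360·t - 120 2-mal finden. Das Integral von dem Snap ist der Ruck. Mit j(0) = -12 erhalten wir j(t) = -180·t^2 - 120·t - 12. Mit ∫j(t)dt und Anwendung von a(0) = 10, finden wir a(t) = -60·t^3 - 60·t^2 - 12·t + 10. Aus der Gleichung für die Beschleunigung a(t) = -60·t^3 - 60·t^2 - 12·t + 10, setzen wir t = 2 ein und erhalten a = -734.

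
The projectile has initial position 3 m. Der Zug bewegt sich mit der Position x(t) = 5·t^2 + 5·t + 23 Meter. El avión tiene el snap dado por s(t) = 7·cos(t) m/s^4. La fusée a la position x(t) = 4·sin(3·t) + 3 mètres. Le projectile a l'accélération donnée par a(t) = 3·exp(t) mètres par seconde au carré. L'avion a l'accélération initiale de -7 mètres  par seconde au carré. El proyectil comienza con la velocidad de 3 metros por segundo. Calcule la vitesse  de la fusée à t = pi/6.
Nous devons dériver notre équation de la position x(t) = 4·sin(3·t) + 3 1 fois. En prenant d/dt de x(t), nous trouvons v(t) = 12·cos(3·t). De l'équation de la vitesse v(t) = 12·cos(3·t), nous substituons t = pi/6 pour obtenir v = 0.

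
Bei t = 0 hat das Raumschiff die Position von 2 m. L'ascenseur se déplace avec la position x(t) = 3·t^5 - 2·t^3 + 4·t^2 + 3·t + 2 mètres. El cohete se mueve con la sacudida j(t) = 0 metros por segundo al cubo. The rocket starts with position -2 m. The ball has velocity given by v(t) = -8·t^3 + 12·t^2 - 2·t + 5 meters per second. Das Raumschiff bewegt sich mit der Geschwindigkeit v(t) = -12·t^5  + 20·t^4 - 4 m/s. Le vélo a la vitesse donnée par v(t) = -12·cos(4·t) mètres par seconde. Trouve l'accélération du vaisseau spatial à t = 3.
Nous devons dériver notre équation de la vitesse v(t) = -12·t^5 + 20·t^4 - 4 1 fois. En prenant d/dt de v(t), nous trouvons a(t) = -60·t^4 + 80·t^3. En utilisant a(t) = -60·t^4 + 80·t^3 et en substituant t = 3, nous trouvons a = -2700.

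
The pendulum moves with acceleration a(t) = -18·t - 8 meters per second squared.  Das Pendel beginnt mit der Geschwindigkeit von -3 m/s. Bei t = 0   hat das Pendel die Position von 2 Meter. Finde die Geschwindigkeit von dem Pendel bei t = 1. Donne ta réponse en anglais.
To solve this, we need to take 1 integral of our acceleration equation a(t) = -18·t - 8. Integrating acceleration and using the initial condition v(0) = -3, we get v(t) = -9·t^2 - 8·t - 3. We have velocity v(t) = -9·t^2 - 8·t - 3. Substituting t = 1: v(1) = -20.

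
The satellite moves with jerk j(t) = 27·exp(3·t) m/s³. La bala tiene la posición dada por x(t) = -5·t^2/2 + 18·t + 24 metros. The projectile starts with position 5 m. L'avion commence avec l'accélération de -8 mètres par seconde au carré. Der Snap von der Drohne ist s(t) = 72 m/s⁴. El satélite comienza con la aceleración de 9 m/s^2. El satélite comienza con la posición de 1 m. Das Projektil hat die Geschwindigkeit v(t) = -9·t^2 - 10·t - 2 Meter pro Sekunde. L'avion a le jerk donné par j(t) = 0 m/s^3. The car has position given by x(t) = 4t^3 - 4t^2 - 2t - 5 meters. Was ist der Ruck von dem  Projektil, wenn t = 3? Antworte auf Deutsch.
Ausgehend von der Geschwindigkeit v(t) = -9·t^2 - 10·t - 2, nehmen wir 2 Ableitungen. Mit d/dt von v(t) finden wir a(t) = -18·t - 10. Durch Ableiten von der Beschleunigung erhalten wir den Ruck: j(t) = -18. Aus der Gleichung für den Ruck j(t) = -18, setzen wir t = 3 ein und erhalten j = -18.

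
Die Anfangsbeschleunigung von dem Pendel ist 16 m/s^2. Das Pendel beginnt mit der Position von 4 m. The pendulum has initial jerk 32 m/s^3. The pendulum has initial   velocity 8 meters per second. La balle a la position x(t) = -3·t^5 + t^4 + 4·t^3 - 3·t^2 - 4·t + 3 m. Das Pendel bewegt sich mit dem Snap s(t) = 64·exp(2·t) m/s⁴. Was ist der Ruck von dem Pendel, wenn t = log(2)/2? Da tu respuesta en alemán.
Um dies zu lösen, müssen wir 1 Integral unserer Gleichung für den Snap s(t) = 64·exp(2·t) finden. Durch Integration von dem Snap und Verwendung der Anfangsbedingung j(0) = 32, erhalten wir j(t) = 32·exp(2·t). Mit j(t) = 32·exp(2·t) und Einsetzen von t = log(2)/2, finden wir j = 64.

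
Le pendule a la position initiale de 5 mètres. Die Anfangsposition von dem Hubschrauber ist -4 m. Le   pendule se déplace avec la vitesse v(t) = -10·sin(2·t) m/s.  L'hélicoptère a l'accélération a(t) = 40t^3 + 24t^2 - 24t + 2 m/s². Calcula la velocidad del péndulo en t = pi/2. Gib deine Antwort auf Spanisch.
Tenemos la velocidad v(t) = -10·sin(2·t). Sustituyendo t = pi/2: v(pi/2) = 0.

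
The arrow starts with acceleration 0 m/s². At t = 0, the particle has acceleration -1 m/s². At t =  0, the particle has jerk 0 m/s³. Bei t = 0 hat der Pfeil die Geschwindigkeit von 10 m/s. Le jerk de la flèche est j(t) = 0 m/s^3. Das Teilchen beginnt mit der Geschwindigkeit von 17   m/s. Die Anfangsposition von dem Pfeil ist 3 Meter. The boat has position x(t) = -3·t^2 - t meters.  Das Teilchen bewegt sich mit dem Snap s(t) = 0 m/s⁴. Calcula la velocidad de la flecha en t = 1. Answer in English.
To solve this, we need to take 2 integrals of our jerk equation j(t) = 0. The integral of jerk, with a(0) = 0, gives acceleration: a(t) = 0. Taking ∫a(t)dt and applying v(0) = 10, we find v(t) = 10. From the given velocity equation v(t) = 10, we substitute t = 1 to get v = 10.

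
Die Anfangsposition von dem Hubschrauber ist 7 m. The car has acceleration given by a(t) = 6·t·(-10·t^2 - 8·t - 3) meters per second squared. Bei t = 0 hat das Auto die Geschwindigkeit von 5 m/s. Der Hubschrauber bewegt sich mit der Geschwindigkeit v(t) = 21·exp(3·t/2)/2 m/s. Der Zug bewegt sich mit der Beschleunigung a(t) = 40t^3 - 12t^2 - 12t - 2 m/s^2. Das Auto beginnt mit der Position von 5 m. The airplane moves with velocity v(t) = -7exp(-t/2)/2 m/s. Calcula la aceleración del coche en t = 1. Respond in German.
Mit a(t) = 6·t·(-10·t^2 - 8·t - 3) und Einsetzen von t = 1, finden wir a = -126.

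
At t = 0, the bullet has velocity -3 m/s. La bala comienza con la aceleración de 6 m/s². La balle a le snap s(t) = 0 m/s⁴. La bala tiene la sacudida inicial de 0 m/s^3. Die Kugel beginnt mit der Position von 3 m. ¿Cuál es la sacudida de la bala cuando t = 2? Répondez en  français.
Nous devons intégrer notre équation du snap s(t) = 0 1 fois. En intégrant le snap et en utilisant la condition initiale j(0) = 0, nous obtenons j(t) = 0. De l'équation du jerk j(t) = 0, nous substituons t = 2 pour obtenir j = 0.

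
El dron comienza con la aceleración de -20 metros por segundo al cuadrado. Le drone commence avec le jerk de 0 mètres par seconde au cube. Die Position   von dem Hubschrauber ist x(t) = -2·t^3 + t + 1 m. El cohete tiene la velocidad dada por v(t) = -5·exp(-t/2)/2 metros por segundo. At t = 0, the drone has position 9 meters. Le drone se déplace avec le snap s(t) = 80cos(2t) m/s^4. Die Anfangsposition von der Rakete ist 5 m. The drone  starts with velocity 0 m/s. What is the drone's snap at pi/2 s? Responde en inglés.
Using s(t) = 80·cos(2·t) and substituting t = pi/2, we find s = -80.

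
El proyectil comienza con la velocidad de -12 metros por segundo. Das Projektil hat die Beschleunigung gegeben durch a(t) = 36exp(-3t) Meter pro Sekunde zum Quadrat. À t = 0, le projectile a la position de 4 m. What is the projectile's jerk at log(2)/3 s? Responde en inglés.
Starting from acceleration a(t) = 36·exp(-3·t), we take 1 derivative. Differentiating acceleration, we get jerk: j(t) = -108·exp(-3·t). Using j(t) = -108·exp(-3·t) and substituting t = log(2)/3, we find j = -54.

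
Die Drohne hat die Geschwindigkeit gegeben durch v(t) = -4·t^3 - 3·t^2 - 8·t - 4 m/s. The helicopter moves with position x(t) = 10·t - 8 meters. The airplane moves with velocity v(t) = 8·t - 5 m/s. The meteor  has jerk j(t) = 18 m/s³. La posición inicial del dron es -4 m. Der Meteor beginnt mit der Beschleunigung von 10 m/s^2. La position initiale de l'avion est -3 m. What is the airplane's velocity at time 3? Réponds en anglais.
From the given velocity equation v(t) = 8·t - 5, we substitute t = 3 to get v = 19.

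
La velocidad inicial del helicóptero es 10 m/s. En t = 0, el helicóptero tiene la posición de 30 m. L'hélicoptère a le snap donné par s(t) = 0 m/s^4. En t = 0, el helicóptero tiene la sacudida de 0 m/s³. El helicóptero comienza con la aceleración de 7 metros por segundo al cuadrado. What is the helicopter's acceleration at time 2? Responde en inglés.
To solve this, we need to take 2 antiderivatives of our snap equation s(t) = 0. The antiderivative of snap is jerk. Using j(0) = 0, we get j(t) = 0. Finding the antiderivative of j(t) and using a(0) = 7: a(t) = 7. From the given acceleration equation a(t) = 7, we substitute t = 2 to get a = 7.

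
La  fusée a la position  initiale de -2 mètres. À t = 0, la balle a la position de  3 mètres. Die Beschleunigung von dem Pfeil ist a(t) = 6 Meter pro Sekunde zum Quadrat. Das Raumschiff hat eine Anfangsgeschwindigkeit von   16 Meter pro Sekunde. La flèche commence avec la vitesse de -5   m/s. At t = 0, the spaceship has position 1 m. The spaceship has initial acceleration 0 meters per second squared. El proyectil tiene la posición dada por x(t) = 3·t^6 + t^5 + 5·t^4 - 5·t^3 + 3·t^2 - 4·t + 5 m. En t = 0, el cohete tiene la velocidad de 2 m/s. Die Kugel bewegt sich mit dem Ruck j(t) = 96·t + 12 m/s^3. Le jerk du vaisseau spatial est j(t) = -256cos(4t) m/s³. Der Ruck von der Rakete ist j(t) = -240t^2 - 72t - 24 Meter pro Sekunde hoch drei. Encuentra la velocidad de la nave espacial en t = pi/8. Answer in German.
Ausgehend von dem Ruck j(t) = -256·cos(4·t), nehmen wir 2 Stammfunktionen. Durch Integration von dem Ruck und Verwendung der Anfangsbedingung a(0) = 0, erhalten wir a(t) = -64·sin(4·t). Durch Integration von der Beschleunigung und Verwendung der Anfangsbedingung v(0) = 16, erhalten wir v(t) = 16·cos(4·t). Mit v(t) = 16·cos(4·t) und Einsetzen von t = pi/8, finden wir v = 0.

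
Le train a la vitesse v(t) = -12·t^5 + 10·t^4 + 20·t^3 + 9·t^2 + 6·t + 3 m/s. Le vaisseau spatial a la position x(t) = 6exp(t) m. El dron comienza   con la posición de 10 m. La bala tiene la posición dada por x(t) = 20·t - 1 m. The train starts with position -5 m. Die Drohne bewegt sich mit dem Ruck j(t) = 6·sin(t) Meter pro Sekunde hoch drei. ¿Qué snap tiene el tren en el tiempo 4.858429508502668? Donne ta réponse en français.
En partant de la vitesse v(t) = -12·t^5 + 10·t^4 + 20·t^3 + 9·t^2 + 6·t + 3, nous prenons 3 dérivées. En prenant d/dt de v(t), nous trouvons a(t) = -60·t^4 + 40·t^3 + 60·t^2 + 18·t + 6. En prenant d/dt de a(t), nous trouvons j(t) = -240·t^3 + 120·t^2 + 120·t + 18. La dérivée du jerk donne le snap: s(t) = -720·t^2 + 240·t + 120. De l'équation du snap s(t) = -720·t^2 + 240·t + 120, nous substituons t = 4.858429508502668 pour obtenir s = -15709.0997661038.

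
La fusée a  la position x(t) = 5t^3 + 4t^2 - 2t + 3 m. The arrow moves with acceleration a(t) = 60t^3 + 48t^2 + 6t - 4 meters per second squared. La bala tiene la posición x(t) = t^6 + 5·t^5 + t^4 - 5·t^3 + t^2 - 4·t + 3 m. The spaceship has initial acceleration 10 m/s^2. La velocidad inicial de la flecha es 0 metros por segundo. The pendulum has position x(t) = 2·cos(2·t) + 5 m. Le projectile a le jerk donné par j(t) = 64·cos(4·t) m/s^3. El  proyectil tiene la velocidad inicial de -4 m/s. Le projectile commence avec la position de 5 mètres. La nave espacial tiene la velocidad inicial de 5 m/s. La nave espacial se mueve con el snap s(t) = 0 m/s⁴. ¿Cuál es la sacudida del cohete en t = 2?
Debemos derivar nuestra ecuación de la posición x(t) = 5·t^3 + 4·t^2 - 2·t + 3 3 veces. Derivando la posición, obtenemos la velocidad: v(t) = 15·t^2 + 8·t - 2. Derivando la velocidad, obtenemos la aceleración: a(t) = 30·t + 8. La derivada de la aceleración da la sacudida: j(t) = 30. Tenemos la sacudida j(t) = 30. Sustituyendo t = 2: j(2) = 30.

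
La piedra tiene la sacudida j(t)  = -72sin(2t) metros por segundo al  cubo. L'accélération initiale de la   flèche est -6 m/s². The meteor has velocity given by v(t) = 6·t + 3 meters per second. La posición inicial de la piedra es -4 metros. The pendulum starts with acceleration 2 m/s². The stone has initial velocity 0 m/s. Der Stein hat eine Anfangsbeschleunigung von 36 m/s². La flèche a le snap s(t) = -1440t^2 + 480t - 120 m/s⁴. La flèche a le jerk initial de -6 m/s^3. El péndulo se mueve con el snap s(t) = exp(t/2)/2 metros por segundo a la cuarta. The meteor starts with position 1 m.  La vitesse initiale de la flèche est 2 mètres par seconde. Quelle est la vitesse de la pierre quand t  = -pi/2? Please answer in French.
Nous devons trouver l'intégrale de notre équation du jerk j(t) = -72·sin(2·t) 2 fois. En intégrant le jerk et en utilisant la condition initiale a(0) = 36, nous obtenons a(t) = 36·cos(2·t). L'intégrale de l'accélération est la vitesse. En utilisant v(0) = 0, nous obtenons v(t) = 18·sin(2·t). En utilisant v(t) = 18·sin(2·t) et en substituant t = -pi/2, nous trouvons v = 0.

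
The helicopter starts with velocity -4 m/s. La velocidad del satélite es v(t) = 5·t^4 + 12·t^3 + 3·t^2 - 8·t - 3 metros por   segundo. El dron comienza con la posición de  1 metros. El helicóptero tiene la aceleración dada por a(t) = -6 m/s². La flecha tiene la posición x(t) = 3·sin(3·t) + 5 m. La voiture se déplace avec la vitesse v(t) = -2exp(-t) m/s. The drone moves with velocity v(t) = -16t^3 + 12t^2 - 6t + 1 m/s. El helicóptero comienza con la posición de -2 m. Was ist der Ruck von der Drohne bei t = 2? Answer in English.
To solve this, we need to take 2 derivatives of our velocity equation v(t) = -16·t^3 + 12·t^2 - 6·t + 1. Taking d/dt of v(t), we find a(t) = -48·t^2 + 24·t - 6. Differentiating acceleration, we get jerk: j(t) = 24 - 96·t. From the given jerk equation j(t) = 24 - 96·t, we substitute t = 2 to get j = -168.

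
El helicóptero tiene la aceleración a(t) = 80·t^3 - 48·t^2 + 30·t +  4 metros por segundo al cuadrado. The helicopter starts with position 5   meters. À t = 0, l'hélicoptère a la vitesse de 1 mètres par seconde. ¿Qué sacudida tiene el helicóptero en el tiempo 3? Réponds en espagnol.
Para resolver esto, necesitamos tomar 1 derivada de nuestra ecuación de la aceleración a(t) = 80·t^3 - 48·t^2 + 30·t + 4. La derivada de la aceleración da la sacudida: j(t) = 240·t^2 - 96·t + 30. De la ecuación de la sacudida j(t) = 240·t^2 - 96·t + 30, sustituimos t = 3 para obtener j = 1902.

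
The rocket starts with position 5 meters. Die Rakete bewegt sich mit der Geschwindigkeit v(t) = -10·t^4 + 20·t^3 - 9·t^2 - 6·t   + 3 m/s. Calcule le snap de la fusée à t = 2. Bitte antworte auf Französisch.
Pour résoudre ceci, nous devons prendre 3 dérivées de notre équation de la vitesse v(t) = -10·t^4 + 20·t^3 - 9·t^2 - 6·t + 3. La dérivée de la vitesse donne l'accélération: a(t) = -40·t^3 + 60·t^2 - 18·t - 6. La dérivée de l'accélération donne le jerk: j(t) = -120·t^2 + 120·t - 18. En prenant d/dt de j(t), nous trouvons s(t) = 120 - 240·t. En utilisant s(t) = 120 - 240·t et en substituant t = 2, nous trouvons s = -360.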